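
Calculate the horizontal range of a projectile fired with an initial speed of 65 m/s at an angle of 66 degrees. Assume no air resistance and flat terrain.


R = v0^2 * sin(2*theta) / g = 65^2 * sin(2*66°) / 9.81 = 320.1 m

320.1 m


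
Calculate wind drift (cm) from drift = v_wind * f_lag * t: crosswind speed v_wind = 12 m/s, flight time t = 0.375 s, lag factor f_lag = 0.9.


drift = v_wind * lag * t = 12 * 0.9 * 0.375 = 4.05 m ≈ 405 cm

405 cm


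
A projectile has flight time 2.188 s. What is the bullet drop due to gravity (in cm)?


drop = 0.5*g*t^2 = 0.5*9.81*2.188^2 = 23.4819 m ≈ 2348 cm

2348 cm


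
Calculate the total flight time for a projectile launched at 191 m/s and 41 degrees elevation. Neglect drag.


T = 2*v0*sin(theta)/g = 2*191*sin(41°)/9.81 = 25.55 s

25.55 s


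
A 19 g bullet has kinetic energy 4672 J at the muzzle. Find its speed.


v = sqrt(2*E/m) = sqrt(2*4672/0.019) = 701.3 m/s

701.3 m/s


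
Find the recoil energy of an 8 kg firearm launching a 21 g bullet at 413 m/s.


v_r = m_p*v_p/m_gun = 0.021*413/8 = 1.08413 m/s, E_r = 0.5*m_gun*v_r^2 = 0.5*8*1.08413^2 = 4.701 J

4.701 J


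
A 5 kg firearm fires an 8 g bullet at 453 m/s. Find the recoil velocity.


v_recoil = m_p * v_p / m_gun = 0.008 * 453 / 5 = 0.7248 m/s

0.7248 m/s


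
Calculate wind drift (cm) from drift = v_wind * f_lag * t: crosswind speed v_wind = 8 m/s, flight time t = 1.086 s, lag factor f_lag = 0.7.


drift = v_wind * lag * t = 8 * 0.7 * 1.086 = 6.0816 m ≈ 608.2 cm

608.2 cm


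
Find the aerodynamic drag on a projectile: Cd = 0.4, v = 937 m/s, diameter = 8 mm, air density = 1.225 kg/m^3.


A = pi*(d/2)^2 = pi*(8/2000)^2 = 5.02655e-05 m^2
Fd = 0.5*Cd*rho*A*v^2 = 0.5*0.4*1.225*5.02655e-05*937^2 = 10.81 N

10.81 N


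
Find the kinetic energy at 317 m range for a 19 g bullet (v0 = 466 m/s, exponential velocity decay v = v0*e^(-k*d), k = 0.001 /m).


v = v0*exp(-k*d) = 466*exp(-0.001*317) = 339.402 m/s
E = 0.5*m*v^2 = 0.5*0.019*339.402^2 = 1094 J

1094 J


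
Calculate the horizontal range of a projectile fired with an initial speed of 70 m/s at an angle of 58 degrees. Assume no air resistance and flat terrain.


R = v0^2 * sin(2*theta) / g = 70^2 * sin(2*58°) / 9.81 = 448.9 m

448.9 m


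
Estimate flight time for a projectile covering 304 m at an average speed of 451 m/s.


t = d/v = 304/451 = 0.6741 s

0.6741 s


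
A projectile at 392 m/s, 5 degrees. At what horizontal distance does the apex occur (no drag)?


R = v0^2*sin(2*theta)/g = 392^2*sin(2*5°)/9.81 = 2720.03 m
apex_dist = R/2 = 2720.03/2 = 1360 m

1360 m


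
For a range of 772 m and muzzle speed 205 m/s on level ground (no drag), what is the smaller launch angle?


sin(2*theta) = R*g/v0^2 = 772*9.81/205^2 = 0.18021, theta = arcsin(0.18021)/2 = 5.191°

5.191 degrees


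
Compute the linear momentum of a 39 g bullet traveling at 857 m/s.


p = m*v = 0.039*857 = 33.42 kg·m/s

33.42 kg·m/s


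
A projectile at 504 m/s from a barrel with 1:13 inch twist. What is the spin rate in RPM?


twist_m = 13*0.0254 = 0.3302 m
spin = v/twist = 504/0.3302 = 1526.348 rev/s
RPM = spin*60 = 1526.348*60 ≈ 91581 RPM

91581 RPM


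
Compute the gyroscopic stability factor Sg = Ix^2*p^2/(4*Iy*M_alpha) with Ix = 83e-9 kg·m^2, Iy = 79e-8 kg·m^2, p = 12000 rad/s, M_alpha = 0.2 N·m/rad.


Sg = Ix^2 * p^2 / (4 * Iy * M_alpha) = (83e-9)^2 * 12000^2 / (4 * 79e-8 * 0.2) = 1.57

1.57


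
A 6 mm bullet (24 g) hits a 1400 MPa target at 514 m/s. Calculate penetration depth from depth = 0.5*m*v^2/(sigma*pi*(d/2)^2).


A = pi*(d/2)^2 = pi*(6/2)^2 = 28.2743 mm^2
E = 0.5*m*v^2 = 0.5*0.024*514^2 = 3170.35 J
depth = E/(sigma*A) = 3170.35 J / (1400 MPa * 28.2743 mm^2) = 3170.35/(1400 * 28.2743) m = 0.0800916 m ≈ 80.09 mm

80.09 mm


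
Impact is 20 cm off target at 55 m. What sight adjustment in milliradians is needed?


1 mrad subtends 1 cm per 10 m of range, so adj = error_cm / (dist_m / 10) = 20 / (55/10) = 3.636 mrad

3.636 mrad


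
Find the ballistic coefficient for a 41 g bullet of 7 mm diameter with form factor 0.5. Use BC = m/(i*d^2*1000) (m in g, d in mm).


BC = m/(i*d^2*1000) = 41/(0.5 * 7^2 * 1000) = 0.001673

0.001673


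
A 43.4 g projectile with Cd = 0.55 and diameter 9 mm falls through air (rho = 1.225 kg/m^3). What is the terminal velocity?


A = pi*(d/2)^2 = pi*(9/2000)^2 = 6.36173e-05 m^2
vt = sqrt(2mg/(Cd*rho*A)) = sqrt(2*0.0434*9.81/(0.55 * 1.225 * 6.36173e-05)) = 140.9 m/s

140.9 m/s


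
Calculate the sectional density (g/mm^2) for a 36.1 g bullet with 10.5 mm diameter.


SD = m/d^2 = 36.1/10.5^2 = 0.3274 g/mm^2

0.3274 g/mm^2


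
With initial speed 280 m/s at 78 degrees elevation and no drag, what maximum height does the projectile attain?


H = (v0*sin(theta))^2 / (2g) = (280*sin(78°))^2 / (2*9.81) = 3823 m

3823 m


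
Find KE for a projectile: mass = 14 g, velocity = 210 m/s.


E = 0.5*m*v^2 = 0.5*0.014*210^2 = 308.7 J

308.7 J


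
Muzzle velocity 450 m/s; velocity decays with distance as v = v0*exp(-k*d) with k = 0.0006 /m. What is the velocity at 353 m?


v = v0*exp(-k*d) = 450*exp(-0.0006*353) = 364.1 m/s

364.1 m/s


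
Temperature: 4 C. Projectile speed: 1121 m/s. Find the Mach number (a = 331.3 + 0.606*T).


a = 331.3 + 0.606*(4) = 333.724 m/s
M = v/a = 1121/333.724 = 3.359

3.359


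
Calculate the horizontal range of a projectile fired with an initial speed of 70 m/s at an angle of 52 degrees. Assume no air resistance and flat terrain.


R = v0^2 * sin(2*theta) / g = 70^2 * sin(2*52°) / 9.81 = 484.7 m

484.7 m


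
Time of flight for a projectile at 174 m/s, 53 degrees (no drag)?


T = 2*v0*sin(theta)/g = 2*174*sin(53°)/9.81 = 28.33 s

28.33 s


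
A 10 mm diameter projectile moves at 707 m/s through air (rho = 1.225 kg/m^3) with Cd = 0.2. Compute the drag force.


A = pi*(d/2)^2 = pi*(10/2000)^2 = 7.85398e-05 m^2
Fd = 0.5*Cd*rho*A*v^2 = 0.5*0.2*1.225*7.85398e-05*707^2 = 4.809 N

4.809 N


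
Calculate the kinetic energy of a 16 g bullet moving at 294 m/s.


E = 0.5*m*v^2 = 0.5*0.016*294^2 = 691.5 J

691.5 J


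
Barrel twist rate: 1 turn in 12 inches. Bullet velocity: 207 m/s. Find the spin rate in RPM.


twist_m = 12*0.0254 = 0.3048 m
spin = v/twist = 207/0.3048 = 679.1339 rev/s
RPM = spin*60 = 679.1339*60 ≈ 40748 RPM

40748 RPM


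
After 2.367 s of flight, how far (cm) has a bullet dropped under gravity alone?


drop = 0.5*g*t^2 = 0.5*9.81*2.367^2 = 27.4812 m ≈ 2748 cm

2748 cm


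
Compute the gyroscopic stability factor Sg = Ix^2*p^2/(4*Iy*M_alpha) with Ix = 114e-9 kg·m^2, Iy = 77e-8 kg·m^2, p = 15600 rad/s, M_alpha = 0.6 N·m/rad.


Sg = Ix^2 * p^2 / (4 * Iy * M_alpha) = (114e-9)^2 * 15600^2 / (4 * 77e-8 * 0.6) = 1.711

1.711


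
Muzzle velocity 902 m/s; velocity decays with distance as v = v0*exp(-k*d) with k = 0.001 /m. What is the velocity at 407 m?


v = v0*exp(-k*d) = 902*exp(-0.001*407) = 600.4 m/s

600.4 m/s


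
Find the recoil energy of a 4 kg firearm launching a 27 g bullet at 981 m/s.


v_r = m_p*v_p/m_gun = 0.027*981/4 = 6.62175 m/s, E_r = 0.5*m_gun*v_r^2 = 0.5*4*6.62175^2 = 87.7 J

87.7 J


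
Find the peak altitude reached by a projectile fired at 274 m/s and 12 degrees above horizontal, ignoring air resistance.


H = (v0*sin(theta))^2 / (2g) = (274*sin(12°))^2 / (2*9.81) = 165.4 m

165.4 m


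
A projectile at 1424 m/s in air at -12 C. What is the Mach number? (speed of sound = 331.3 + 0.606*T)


a = 331.3 + 0.606*(-12) = 324.028 m/s
M = v/a = 1424/324.028 = 4.395

4.395


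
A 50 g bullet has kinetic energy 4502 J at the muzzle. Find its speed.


v = sqrt(2*E/m) = sqrt(2*4502/0.05) = 424.4 m/s

424.4 m/s


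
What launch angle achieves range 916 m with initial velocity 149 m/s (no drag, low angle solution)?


sin(2*theta) = R*g/v0^2 = 916*9.81/149^2 = 0.404755, theta = arcsin(0.404755)/2 = 11.94°

11.94 degrees


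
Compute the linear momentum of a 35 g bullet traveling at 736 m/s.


p = m*v = 0.035*736 = 25.76 kg·m/s

25.76 kg·m/s


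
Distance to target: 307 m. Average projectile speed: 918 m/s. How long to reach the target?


t = d/v = 307/918 = 0.3344 s

0.3344 s


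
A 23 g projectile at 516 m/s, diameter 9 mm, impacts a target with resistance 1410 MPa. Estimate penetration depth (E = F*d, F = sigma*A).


A = pi*(d/2)^2 = pi*(9/2)^2 = 63.6173 mm^2
E = 0.5*m*v^2 = 0.5*0.023*516^2 = 3061.94 J
depth = E/(sigma*A) = 3061.94 J / (1410 MPa * 63.6173 mm^2) = 3061.94/(1410 * 63.6173) m = 0.0341353 m ≈ 34.14 mm

34.14 mm


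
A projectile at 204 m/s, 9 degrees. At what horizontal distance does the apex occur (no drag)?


R = v0^2*sin(2*theta)/g = 204^2*sin(2*9°)/9.81 = 1310.91 m
apex_dist = R/2 = 1310.91/2 = 655.5 m

655.5 m


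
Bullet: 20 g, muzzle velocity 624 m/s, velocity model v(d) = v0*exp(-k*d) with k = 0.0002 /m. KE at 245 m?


v = v0*exp(-k*d) = 624*exp(-0.0002*245) = 594.161 m/s
E = 0.5*m*v^2 = 0.5*0.02*594.161^2 = 3530 J

3530 J


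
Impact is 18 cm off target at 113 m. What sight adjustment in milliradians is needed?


1 mrad subtends 1 cm per 10 m of range, so adj = error_cm / (dist_m / 10) = 18 / (113/10) = 1.593 mrad

1.593 mrad


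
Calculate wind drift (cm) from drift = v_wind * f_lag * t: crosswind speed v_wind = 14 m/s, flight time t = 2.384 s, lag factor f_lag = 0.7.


drift = v_wind * lag * t = 14 * 0.7 * 2.384 = 23.3632 m ≈ 2336 cm

2336 cm


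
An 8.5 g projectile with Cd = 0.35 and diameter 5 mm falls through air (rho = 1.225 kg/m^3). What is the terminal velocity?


A = pi*(d/2)^2 = pi*(5/2000)^2 = 1.96350e-05 m^2
vt = sqrt(2mg/(Cd*rho*A)) = sqrt(2*0.0085*9.81/(0.35 * 1.225 * 1.96350e-05)) = 140.7 m/s

140.7 m/s


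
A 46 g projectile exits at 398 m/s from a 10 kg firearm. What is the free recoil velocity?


v_recoil = m_p * v_p / m_gun = 0.046 * 398 / 10 = 1.831 m/s

1.831 m/s


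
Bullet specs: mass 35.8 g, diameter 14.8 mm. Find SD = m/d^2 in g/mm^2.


SD = m/d^2 = 35.8/14.8^2 = 0.1634 g/mm^2

0.1634 g/mm^2


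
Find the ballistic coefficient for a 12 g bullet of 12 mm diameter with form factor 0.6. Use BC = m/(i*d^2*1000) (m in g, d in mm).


BC = m/(i*d^2*1000) = 12/(0.6 * 12^2 * 1000) = 0.0001389

0.0001389


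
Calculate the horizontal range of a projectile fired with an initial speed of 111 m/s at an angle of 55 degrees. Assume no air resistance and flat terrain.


R = v0^2 * sin(2*theta) / g = 111^2 * sin(2*55°) / 9.81 = 1180 m

1180 m


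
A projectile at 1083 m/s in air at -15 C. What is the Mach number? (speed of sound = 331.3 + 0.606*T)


a = 331.3 + 0.606*(-15) = 322.21 m/s
M = v/a = 1083/322.21 = 3.361

3.361


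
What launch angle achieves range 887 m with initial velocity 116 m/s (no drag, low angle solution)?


sin(2*theta) = R*g/v0^2 = 887*9.81/116^2 = 0.646661, theta = arcsin(0.646661)/2 = 20.15°

20.15 degrees


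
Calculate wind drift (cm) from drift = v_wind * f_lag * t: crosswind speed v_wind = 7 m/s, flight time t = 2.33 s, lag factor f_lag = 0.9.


drift = v_wind * lag * t = 7 * 0.9 * 2.33 = 14.679 m ≈ 1468 cm

1468 cm


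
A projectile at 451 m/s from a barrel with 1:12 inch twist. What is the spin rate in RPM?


twist_m = 12*0.0254 = 0.3048 m
spin = v/twist = 451/0.3048 = 1479.659 rev/s
RPM = spin*60 = 1479.659*60 ≈ 88780 RPM

88780 RPM


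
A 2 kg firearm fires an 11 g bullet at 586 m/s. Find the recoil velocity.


v_recoil = m_p * v_p / m_gun = 0.011 * 586 / 2 = 3.223 m/s

3.223 m/s


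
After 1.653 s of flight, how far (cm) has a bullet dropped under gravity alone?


drop = 0.5*g*t^2 = 0.5*9.81*1.653^2 = 13.4025 m ≈ 1340 cm

1340 cm


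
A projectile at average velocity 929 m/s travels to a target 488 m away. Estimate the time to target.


t = d/v = 488/929 = 0.5253 s

0.5253 s


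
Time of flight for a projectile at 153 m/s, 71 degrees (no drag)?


T = 2*v0*sin(theta)/g = 2*153*sin(71°)/9.81 = 29.49 s

29.49 s


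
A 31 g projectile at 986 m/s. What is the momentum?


p = m*v = 0.031*986 = 30.57 kg·m/s

30.57 kg·m/s


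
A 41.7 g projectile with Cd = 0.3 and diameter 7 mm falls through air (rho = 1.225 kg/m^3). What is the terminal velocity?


A = pi*(d/2)^2 = pi*(7/2000)^2 = 3.84845e-05 m^2
vt = sqrt(2mg/(Cd*rho*A)) = sqrt(2*0.0417*9.81/(0.3 * 1.225 * 3.84845e-05)) = 240.5 m/s

240.5 m/s


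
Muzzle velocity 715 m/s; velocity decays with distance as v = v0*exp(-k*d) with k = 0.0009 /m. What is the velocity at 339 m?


v = v0*exp(-k*d) = 715*exp(-0.0009*339) = 527 m/s

527 m/s


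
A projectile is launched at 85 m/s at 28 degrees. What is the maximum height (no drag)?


H = (v0*sin(theta))^2 / (2g) = (85*sin(28°))^2 / (2*9.81) = 81.16 m

81.16 m


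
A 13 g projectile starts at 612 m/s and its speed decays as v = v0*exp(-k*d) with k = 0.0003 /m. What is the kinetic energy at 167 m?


v = v0*exp(-k*d) = 612*exp(-0.0003*167) = 582.094 m/s
E = 0.5*m*v^2 = 0.5*0.013*582.094^2 = 2202 J

2202 J


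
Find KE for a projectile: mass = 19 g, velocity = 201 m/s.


E = 0.5*m*v^2 = 0.5*0.019*201^2 = 383.8 J

383.8 J


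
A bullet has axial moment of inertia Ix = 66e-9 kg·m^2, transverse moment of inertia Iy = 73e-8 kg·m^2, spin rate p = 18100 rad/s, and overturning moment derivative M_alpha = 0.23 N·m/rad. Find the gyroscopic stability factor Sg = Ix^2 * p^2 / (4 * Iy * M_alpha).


Sg = Ix^2 * p^2 / (4 * Iy * M_alpha) = (66e-9)^2 * 18100^2 / (4 * 73e-8 * 0.23) = 2.125

2.125


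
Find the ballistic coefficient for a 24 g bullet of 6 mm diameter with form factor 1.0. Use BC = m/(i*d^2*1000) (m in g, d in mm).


BC = m/(i*d^2*1000) = 24/(1.0 * 6^2 * 1000) = 0.0006667

0.0006667


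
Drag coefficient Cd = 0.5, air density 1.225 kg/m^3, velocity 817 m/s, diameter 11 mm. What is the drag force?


A = pi*(d/2)^2 = pi*(11/2000)^2 = 9.50332e-05 m^2
Fd = 0.5*Cd*rho*A*v^2 = 0.5*0.5*1.225*9.50332e-05*817^2 = 19.43 N

19.43 N


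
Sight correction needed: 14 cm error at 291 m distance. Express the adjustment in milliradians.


1 mrad subtends 1 cm per 10 m of range, so adj = error_cm / (dist_m / 10) = 14 / (291/10) = 0.4811 mrad

0.4811 mrad


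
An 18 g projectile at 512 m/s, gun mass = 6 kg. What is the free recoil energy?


v_r = m_p*v_p/m_gun = 0.018*512/6 = 1.536 m/s, E_r = 0.5*m_gun*v_r^2 = 0.5*6*1.536^2 = 7.078 J

7.078 J


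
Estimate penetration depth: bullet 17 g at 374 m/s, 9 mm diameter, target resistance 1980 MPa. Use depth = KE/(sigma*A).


A = pi*(d/2)^2 = pi*(9/2)^2 = 63.6173 mm^2
E = 0.5*m*v^2 = 0.5*0.017*374^2 = 1188.95 J
depth = E/(sigma*A) = 1188.95 J / (1980 MPa * 63.6173 mm^2) = 1188.95/(1980 * 63.6173) m = 0.00943891 m ≈ 9.439 mm

9.439 mm


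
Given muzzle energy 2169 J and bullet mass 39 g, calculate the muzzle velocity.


v = sqrt(2*E/m) = sqrt(2*2169/0.039) = 333.5 m/s

333.5 m/s


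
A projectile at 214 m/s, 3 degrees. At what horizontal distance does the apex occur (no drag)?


R = v0^2*sin(2*theta)/g = 214^2*sin(2*3°)/9.81 = 487.97 m
apex_dist = R/2 = 487.97/2 = 244 m

244 m


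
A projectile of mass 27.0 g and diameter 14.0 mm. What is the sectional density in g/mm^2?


SD = m/d^2 = 27.0/14.0^2 = 0.1378 g/mm^2

0.1378 g/mm^2


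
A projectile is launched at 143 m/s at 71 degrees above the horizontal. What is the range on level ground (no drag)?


R = v0^2 * sin(2*theta) / g = 143^2 * sin(2*71°) / 9.81 = 1283 m

1283 m


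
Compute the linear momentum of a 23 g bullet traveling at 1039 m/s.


p = m*v = 0.023*1039 = 23.9 kg·m/s

23.9 kg·m/s


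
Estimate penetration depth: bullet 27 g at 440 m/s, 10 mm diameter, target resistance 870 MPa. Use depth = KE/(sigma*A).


A = pi*(d/2)^2 = pi*(10/2)^2 = 78.5398 mm^2
E = 0.5*m*v^2 = 0.5*0.027*440^2 = 2613.6 J
depth = E/(sigma*A) = 2613.6 J / (870 MPa * 78.5398 mm^2) = 2613.6/(870 * 78.5398) m = 0.0382499 m ≈ 38.25 mm

38.25 mm


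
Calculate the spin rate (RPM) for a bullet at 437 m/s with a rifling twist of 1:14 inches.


twist_m = 14*0.0254 = 0.3556 m
spin = v/twist = 437/0.3556 = 1228.909 rev/s
RPM = spin*60 = 1228.909*60 ≈ 73735 RPM

73735 RPM


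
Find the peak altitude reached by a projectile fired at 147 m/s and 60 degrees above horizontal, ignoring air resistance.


H = (v0*sin(theta))^2 / (2g) = (147*sin(60°))^2 / (2*9.81) = 826 m

826 m


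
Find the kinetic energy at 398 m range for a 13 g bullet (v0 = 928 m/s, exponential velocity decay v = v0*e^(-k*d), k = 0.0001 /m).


v = v0*exp(-k*d) = 928*exp(-0.0001*398) = 891.791 m/s
E = 0.5*m*v^2 = 0.5*0.013*891.791^2 = 5169 J

5169 J


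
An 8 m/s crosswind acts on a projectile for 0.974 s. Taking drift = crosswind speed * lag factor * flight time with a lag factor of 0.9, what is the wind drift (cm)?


drift = v_wind * lag * t = 8 * 0.9 * 0.974 = 7.0128 m ≈ 701.3 cm

701.3 cm


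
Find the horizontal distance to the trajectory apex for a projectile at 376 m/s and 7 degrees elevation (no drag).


R = v0^2*sin(2*theta)/g = 376^2*sin(2*7°)/9.81 = 3486.44 m
apex_dist = R/2 = 3486.44/2 = 1743 m

1743 m


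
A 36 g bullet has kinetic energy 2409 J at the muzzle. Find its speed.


v = sqrt(2*E/m) = sqrt(2*2409/0.036) = 365.8 m/s

365.8 m/s


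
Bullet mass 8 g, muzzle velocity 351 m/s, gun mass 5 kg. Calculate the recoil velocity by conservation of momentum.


v_recoil = m_p * v_p / m_gun = 0.008 * 351 / 5 = 0.5616 m/s

0.5616 m/s


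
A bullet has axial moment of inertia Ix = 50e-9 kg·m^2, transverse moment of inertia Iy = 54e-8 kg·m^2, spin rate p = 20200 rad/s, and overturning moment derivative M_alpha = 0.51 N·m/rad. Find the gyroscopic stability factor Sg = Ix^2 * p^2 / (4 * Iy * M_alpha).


Sg = Ix^2 * p^2 / (4 * Iy * M_alpha) = (50e-9)^2 * 20200^2 / (4 * 54e-8 * 0.51) = 0.926

0.926


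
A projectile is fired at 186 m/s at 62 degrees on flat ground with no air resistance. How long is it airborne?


T = 2*v0*sin(theta)/g = 2*186*sin(62°)/9.81 = 33.48 s

33.48 s


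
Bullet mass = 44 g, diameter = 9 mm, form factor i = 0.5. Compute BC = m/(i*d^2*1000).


BC = m/(i*d^2*1000) = 44/(0.5 * 9^2 * 1000) = 0.001086

0.001086


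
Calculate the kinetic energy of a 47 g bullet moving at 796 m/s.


E = 0.5*m*v^2 = 0.5*0.047*796^2 = 14890 J

14890 J


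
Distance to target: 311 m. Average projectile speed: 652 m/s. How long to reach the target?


t = d/v = 311/652 = 0.477 s

0.477 s


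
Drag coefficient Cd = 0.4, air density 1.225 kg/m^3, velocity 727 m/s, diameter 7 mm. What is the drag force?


A = pi*(d/2)^2 = pi*(7/2000)^2 = 3.84845e-05 m^2
Fd = 0.5*Cd*rho*A*v^2 = 0.5*0.4*1.225*3.84845e-05*727^2 = 4.983 N

4.983 N


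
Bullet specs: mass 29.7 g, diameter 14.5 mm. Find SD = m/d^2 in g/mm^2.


SD = m/d^2 = 29.7/14.5^2 = 0.1413 g/mm^2

0.1413 g/mm^2


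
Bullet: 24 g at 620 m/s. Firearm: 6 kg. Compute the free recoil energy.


v_r = m_p*v_p/m_gun = 0.024*620/6 = 2.48 m/s, E_r = 0.5*m_gun*v_r^2 = 0.5*6*2.48^2 = 18.45 J

18.45 J


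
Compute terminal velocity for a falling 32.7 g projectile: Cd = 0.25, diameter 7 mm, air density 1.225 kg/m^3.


A = pi*(d/2)^2 = pi*(7/2000)^2 = 3.84845e-05 m^2
vt = sqrt(2mg/(Cd*rho*A)) = sqrt(2*0.0327*9.81/(0.25 * 1.225 * 3.84845e-05)) = 233.3 m/s

233.3 m/s


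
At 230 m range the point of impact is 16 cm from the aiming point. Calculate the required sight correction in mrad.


1 mrad subtends 1 cm per 10 m of range, so adj = error_cm / (dist_m / 10) = 16 / (230/10) = 0.6957 mrad

0.6957 mrad


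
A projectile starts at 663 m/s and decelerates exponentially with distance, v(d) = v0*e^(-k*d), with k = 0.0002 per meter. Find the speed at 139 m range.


v = v0*exp(-k*d) = 663*exp(-0.0002*139) = 644.8 m/s

644.8 m/s


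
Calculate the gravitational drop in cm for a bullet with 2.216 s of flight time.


drop = 0.5*g*t^2 = 0.5*9.81*2.216^2 = 24.0868 m ≈ 2409 cm

2409 cm


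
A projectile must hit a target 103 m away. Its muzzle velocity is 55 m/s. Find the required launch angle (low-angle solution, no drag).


sin(2*theta) = R*g/v0^2 = 103*9.81/55^2 = 0.334026, theta = arcsin(0.334026)/2 = 9.757°

9.757 degrees


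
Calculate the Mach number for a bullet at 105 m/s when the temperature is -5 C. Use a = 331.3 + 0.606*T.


a = 331.3 + 0.606*(-5) = 328.27 m/s
M = v/a = 105/328.27 = 0.3199

0.3199


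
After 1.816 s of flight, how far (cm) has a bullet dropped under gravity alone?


drop = 0.5*g*t^2 = 0.5*9.81*1.816^2 = 16.176 m ≈ 1618 cm

1618 cm


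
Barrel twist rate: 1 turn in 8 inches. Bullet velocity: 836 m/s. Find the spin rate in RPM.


twist_m = 8*0.0254 = 0.2032 m
spin = v/twist = 836/0.2032 = 4114.173 rev/s
RPM = spin*60 = 4114.173*60 ≈ 246850 RPM

246850 RPM


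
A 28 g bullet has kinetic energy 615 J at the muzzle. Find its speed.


v = sqrt(2*E/m) = sqrt(2*615/0.028) = 209.6 m/s

209.6 m/s


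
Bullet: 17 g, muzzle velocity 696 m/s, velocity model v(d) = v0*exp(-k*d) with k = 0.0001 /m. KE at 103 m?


v = v0*exp(-k*d) = 696*exp(-0.0001*103) = 688.868 m/s
E = 0.5*m*v^2 = 0.5*0.017*688.868^2 = 4034 J

4034 J


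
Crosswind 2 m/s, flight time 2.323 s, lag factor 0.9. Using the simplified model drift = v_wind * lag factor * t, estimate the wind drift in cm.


drift = v_wind * lag * t = 2 * 0.9 * 2.323 = 4.1814 m ≈ 418.1 cm

418.1 cm


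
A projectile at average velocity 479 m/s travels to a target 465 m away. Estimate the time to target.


t = d/v = 465/479 = 0.9708 s

0.9708 s


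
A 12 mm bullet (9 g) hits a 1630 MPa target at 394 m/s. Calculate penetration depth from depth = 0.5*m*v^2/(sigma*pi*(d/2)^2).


A = pi*(d/2)^2 = pi*(12/2)^2 = 113.097 mm^2
E = 0.5*m*v^2 = 0.5*0.009*394^2 = 698.562 J
depth = E/(sigma*A) = 698.562 J / (1630 MPa * 113.097 mm^2) = 698.562/(1630 * 113.097) m = 0.00378935 m ≈ 3.789 mm

3.789 mm


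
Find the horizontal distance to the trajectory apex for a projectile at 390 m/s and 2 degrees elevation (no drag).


R = v0^2*sin(2*theta)/g = 390^2*sin(2*2°)/9.81 = 1081.55 m
apex_dist = R/2 = 1081.55/2 = 540.8 m

540.8 m


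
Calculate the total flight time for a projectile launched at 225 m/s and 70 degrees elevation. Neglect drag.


T = 2*v0*sin(theta)/g = 2*225*sin(70°)/9.81 = 43.11 s

43.11 s


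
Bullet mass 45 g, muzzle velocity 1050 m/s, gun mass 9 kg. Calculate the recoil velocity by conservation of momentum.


v_recoil = m_p * v_p / m_gun = 0.045 * 1050 / 9 = 5.25 m/s

5.25 m/s


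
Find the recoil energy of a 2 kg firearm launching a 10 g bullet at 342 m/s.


v_r = m_p*v_p/m_gun = 0.01*342/2 = 1.71 m/s, E_r = 0.5*m_gun*v_r^2 = 0.5*2*1.71^2 = 2.924 J

2.924 J


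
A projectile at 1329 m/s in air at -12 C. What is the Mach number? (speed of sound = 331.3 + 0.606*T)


a = 331.3 + 0.606*(-12) = 324.028 m/s
M = v/a = 1329/324.028 = 4.101

4.101


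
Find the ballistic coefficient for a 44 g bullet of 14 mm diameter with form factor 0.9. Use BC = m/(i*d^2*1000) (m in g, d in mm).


BC = m/(i*d^2*1000) = 44/(0.9 * 14^2 * 1000) = 0.0002494

0.0002494


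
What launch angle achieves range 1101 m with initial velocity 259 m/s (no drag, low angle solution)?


sin(2*theta) = R*g/v0^2 = 1101*9.81/259^2 = 0.161011, theta = arcsin(0.161011)/2 = 4.633°

4.633 degrees


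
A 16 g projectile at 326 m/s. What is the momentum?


p = m*v = 0.016*326 = 5.216 kg·m/s

5.216 kg·m/s


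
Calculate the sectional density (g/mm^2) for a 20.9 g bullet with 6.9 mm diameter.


SD = m/d^2 = 20.9/6.9^2 = 0.439 g/mm^2

0.439 g/mm^2


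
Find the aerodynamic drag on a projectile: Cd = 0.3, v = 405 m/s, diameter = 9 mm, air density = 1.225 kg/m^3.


A = pi*(d/2)^2 = pi*(9/2000)^2 = 6.36173e-05 m^2
Fd = 0.5*Cd*rho*A*v^2 = 0.5*0.3*1.225*6.36173e-05*405^2 = 1.917 N

1.917 N


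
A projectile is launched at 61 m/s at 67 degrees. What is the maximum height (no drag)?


H = (v0*sin(theta))^2 / (2g) = (61*sin(67°))^2 / (2*9.81) = 160.7 m

160.7 m


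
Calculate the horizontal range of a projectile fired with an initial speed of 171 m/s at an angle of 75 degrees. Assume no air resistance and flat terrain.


R = v0^2 * sin(2*theta) / g = 171^2 * sin(2*75°) / 9.81 = 1490 m

1490 m


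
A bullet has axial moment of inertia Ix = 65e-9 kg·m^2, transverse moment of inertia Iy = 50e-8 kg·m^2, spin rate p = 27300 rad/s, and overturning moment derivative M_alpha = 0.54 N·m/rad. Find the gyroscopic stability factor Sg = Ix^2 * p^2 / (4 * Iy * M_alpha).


Sg = Ix^2 * p^2 / (4 * Iy * M_alpha) = (65e-9)^2 * 27300^2 / (4 * 50e-8 * 0.54) = 2.916

2.916


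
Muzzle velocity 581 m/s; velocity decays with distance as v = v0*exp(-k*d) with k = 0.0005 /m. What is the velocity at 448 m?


v = v0*exp(-k*d) = 581*exp(-0.0005*448) = 464.4 m/s

464.4 m/s


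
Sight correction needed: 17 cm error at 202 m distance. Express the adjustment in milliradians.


1 mrad subtends 1 cm per 10 m of range, so adj = error_cm / (dist_m / 10) = 17 / (202/10) = 0.8416 mrad

0.8416 mrad


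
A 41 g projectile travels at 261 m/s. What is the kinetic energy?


E = 0.5*m*v^2 = 0.5*0.041*261^2 = 1396 J

1396 J


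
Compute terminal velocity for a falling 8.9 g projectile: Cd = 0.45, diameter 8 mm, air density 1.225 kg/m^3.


A = pi*(d/2)^2 = pi*(8/2000)^2 = 5.02655e-05 m^2
vt = sqrt(2mg/(Cd*rho*A)) = sqrt(2*0.0089*9.81/(0.45 * 1.225 * 5.02655e-05)) = 79.38 m/s

79.38 m/s


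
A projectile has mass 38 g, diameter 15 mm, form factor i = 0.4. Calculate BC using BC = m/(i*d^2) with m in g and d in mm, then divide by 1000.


BC = m/(i*d^2*1000) = 38/(0.4 * 15^2 * 1000) = 0.0004222

0.0004222


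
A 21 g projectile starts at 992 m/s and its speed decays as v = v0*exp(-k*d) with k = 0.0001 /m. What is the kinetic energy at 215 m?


v = v0*exp(-k*d) = 992*exp(-0.0001*215) = 970.9 m/s
E = 0.5*m*v^2 = 0.5*0.021*970.9^2 = 9898 J

9898 J


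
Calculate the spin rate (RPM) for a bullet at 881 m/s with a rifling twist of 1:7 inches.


twist_m = 7*0.0254 = 0.1778 m
spin = v/twist = 881/0.1778 = 4955.006 rev/s
RPM = spin*60 = 4955.006*60 ≈ 297300 RPM

297300 RPM


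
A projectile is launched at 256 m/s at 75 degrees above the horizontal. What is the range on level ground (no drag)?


R = v0^2 * sin(2*theta) / g = 256^2 * sin(2*75°) / 9.81 = 3340 m

3340 m


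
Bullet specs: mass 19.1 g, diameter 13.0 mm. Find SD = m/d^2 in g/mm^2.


SD = m/d^2 = 19.1/13.0^2 = 0.113 g/mm^2

0.113 g/mm^2


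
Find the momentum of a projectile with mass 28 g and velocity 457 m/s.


p = m*v = 0.028*457 = 12.8 kg·m/s

12.8 kg·m/s


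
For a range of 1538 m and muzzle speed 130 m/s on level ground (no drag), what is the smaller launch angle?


sin(2*theta) = R*g/v0^2 = 1538*9.81/130^2 = 0.892768, theta = arcsin(0.892768)/2 = 31.61°

31.61 degrees


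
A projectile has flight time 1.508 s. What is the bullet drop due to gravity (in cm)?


drop = 0.5*g*t^2 = 0.5*9.81*1.508^2 = 11.1543 m ≈ 1115 cm

1115 cm


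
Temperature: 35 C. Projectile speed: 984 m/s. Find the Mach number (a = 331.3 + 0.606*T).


a = 331.3 + 0.606*(35) = 352.51 m/s
M = v/a = 984/352.51 = 2.791

2.791


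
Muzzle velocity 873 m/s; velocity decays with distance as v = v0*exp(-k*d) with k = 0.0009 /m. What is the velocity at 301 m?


v = v0*exp(-k*d) = 873*exp(-0.0009*301) = 665.8 m/s

665.8 m/s


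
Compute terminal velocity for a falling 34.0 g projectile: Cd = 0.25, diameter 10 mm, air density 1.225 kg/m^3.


A = pi*(d/2)^2 = pi*(10/2000)^2 = 7.85398e-05 m^2
vt = sqrt(2mg/(Cd*rho*A)) = sqrt(2*0.034*9.81/(0.25 * 1.225 * 7.85398e-05)) = 166.5 m/s

166.5 m/s


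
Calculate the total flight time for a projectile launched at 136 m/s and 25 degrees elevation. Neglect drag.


T = 2*v0*sin(theta)/g = 2*136*sin(25°)/9.81 = 11.72 s

11.72 s


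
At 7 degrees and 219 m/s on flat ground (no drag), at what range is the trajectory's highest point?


R = v0^2*sin(2*theta)/g = 219^2*sin(2*7°)/9.81 = 1182.75 m
apex_dist = R/2 = 1182.75/2 = 591.4 m

591.4 m


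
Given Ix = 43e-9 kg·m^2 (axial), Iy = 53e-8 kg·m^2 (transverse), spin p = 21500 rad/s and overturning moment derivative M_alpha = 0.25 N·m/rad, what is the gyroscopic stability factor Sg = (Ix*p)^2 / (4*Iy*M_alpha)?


Sg = Ix^2 * p^2 / (4 * Iy * M_alpha) = (43e-9)^2 * 21500^2 / (4 * 53e-8 * 0.25) = 1.613

1.613


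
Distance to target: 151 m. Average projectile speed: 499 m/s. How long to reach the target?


t = d/v = 151/499 = 0.3026 s

0.3026 s


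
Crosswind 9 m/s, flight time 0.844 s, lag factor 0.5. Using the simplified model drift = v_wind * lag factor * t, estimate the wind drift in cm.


drift = v_wind * lag * t = 9 * 0.5 * 0.844 = 3.798 m ≈ 379.8 cm

379.8 cm


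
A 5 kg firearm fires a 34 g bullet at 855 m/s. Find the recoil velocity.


v_recoil = m_p * v_p / m_gun = 0.034 * 855 / 5 = 5.814 m/s

5.814 m/s


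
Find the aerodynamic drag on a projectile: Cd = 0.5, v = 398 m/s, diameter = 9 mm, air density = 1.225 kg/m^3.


A = pi*(d/2)^2 = pi*(9/2000)^2 = 6.36173e-05 m^2
Fd = 0.5*Cd*rho*A*v^2 = 0.5*0.5*1.225*6.36173e-05*398^2 = 3.086 N

3.086 N


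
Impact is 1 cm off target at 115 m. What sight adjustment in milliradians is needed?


1 mrad subtends 1 cm per 10 m of range, so adj = error_cm / (dist_m / 10) = 1 / (115/10) = 0.08696 mrad

0.08696 mrad


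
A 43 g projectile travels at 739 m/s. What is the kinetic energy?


E = 0.5*m*v^2 = 0.5*0.043*739^2 = 11742 J

11742 J


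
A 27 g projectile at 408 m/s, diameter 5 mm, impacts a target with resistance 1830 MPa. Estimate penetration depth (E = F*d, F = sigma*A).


A = pi*(d/2)^2 = pi*(5/2)^2 = 19.635 mm^2
E = 0.5*m*v^2 = 0.5*0.027*408^2 = 2247.26 J
depth = E/(sigma*A) = 2247.26 J / (1830 MPa * 19.635 mm^2) = 2247.26/(1830 * 19.635) m = 0.0625422 m ≈ 62.54 mm

62.54 mm


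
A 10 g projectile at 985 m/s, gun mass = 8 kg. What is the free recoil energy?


v_r = m_p*v_p/m_gun = 0.01*985/8 = 1.23125 m/s, E_r = 0.5*m_gun*v_r^2 = 0.5*8*1.23125^2 = 6.064 J

6.064 J


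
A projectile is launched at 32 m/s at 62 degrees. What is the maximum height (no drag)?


H = (v0*sin(theta))^2 / (2g) = (32*sin(62°))^2 / (2*9.81) = 40.69 m

40.69 m


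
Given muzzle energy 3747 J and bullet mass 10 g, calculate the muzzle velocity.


v = sqrt(2*E/m) = sqrt(2*3747/0.01) = 865.7 m/s

865.7 m/s


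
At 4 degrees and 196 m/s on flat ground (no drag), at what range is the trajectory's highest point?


R = v0^2*sin(2*theta)/g = 196^2*sin(2*4°)/9.81 = 545.002 m
apex_dist = R/2 = 545.002/2 = 272.5 m

272.5 m


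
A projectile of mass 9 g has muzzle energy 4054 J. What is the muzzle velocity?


v = sqrt(2*E/m) = sqrt(2*4054/0.009) = 949.2 m/s

949.2 m/s


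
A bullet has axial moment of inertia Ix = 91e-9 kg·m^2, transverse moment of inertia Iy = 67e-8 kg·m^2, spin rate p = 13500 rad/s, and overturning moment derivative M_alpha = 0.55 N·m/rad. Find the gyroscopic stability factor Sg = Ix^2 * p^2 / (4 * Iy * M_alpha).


Sg = Ix^2 * p^2 / (4 * Iy * M_alpha) = (91e-9)^2 * 13500^2 / (4 * 67e-8 * 0.55) = 1.024

1.024


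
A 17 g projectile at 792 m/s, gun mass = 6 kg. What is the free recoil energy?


v_r = m_p*v_p/m_gun = 0.017*792/6 = 2.244 m/s, E_r = 0.5*m_gun*v_r^2 = 0.5*6*2.244^2 = 15.11 J

15.11 J


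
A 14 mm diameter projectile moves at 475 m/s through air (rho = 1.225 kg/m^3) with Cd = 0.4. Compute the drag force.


A = pi*(d/2)^2 = pi*(14/2000)^2 = 1.53938e-04 m^2
Fd = 0.5*Cd*rho*A*v^2 = 0.5*0.4*1.225*1.53938e-04*475^2 = 8.509 N

8.509 N


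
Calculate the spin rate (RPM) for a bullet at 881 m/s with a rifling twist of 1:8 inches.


twist_m = 8*0.0254 = 0.2032 m
spin = v/twist = 881/0.2032 = 4335.63 rev/s
RPM = spin*60 = 4335.63*60 ≈ 260138 RPM

260138 RPM


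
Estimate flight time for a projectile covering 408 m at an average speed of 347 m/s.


t = d/v = 408/347 = 1.176 s

1.176 s


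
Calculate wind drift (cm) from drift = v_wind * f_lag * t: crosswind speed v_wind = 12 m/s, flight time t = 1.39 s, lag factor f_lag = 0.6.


drift = v_wind * lag * t = 12 * 0.6 * 1.39 = 10.008 m ≈ 1001 cm

1001 cm


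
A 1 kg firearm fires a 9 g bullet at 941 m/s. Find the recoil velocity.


v_recoil = m_p * v_p / m_gun = 0.009 * 941 / 1 = 8.469 m/s

8.469 m/s


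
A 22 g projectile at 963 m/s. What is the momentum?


p = m*v = 0.022*963 = 21.19 kg·m/s

21.19 kg·m/s


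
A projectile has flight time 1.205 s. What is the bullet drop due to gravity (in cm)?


drop = 0.5*g*t^2 = 0.5*9.81*1.205^2 = 7.12218 m ≈ 712.2 cm

712.2 cm


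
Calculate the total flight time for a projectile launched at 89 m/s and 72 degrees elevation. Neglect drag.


T = 2*v0*sin(theta)/g = 2*89*sin(72°)/9.81 = 17.26 s

17.26 s


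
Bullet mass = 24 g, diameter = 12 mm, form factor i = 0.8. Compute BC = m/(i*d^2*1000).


BC = m/(i*d^2*1000) = 24/(0.8 * 12^2 * 1000) = 0.0002083

0.0002083


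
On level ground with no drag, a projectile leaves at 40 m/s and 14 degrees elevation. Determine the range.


R = v0^2 * sin(2*theta) / g = 40^2 * sin(2*14°) / 9.81 = 76.57 m

76.57 m


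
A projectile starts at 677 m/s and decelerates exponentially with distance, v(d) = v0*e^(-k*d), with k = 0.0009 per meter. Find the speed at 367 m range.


v = v0*exp(-k*d) = 677*exp(-0.0009*367) = 486.6 m/s

486.6 m/s


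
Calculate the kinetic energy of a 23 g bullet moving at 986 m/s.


E = 0.5*m*v^2 = 0.5*0.023*986^2 = 11180 J

11180 J


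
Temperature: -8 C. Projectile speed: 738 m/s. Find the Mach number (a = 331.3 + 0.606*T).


a = 331.3 + 0.606*(-8) = 326.452 m/s
M = v/a = 738/326.452 = 2.261

2.261


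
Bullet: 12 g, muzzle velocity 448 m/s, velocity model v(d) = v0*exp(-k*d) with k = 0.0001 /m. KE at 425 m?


v = v0*exp(-k*d) = 448*exp(-0.0001*425) = 429.359 m/s
E = 0.5*m*v^2 = 0.5*0.012*429.359^2 = 1106 J

1106 J


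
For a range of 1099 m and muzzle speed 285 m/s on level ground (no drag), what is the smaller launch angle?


sin(2*theta) = R*g/v0^2 = 1099*9.81/285^2 = 0.132732, theta = arcsin(0.132732)/2 = 3.814°

3.814 degrees


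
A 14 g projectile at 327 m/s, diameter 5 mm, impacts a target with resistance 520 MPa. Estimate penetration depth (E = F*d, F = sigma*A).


A = pi*(d/2)^2 = pi*(5/2)^2 = 19.635 mm^2
E = 0.5*m*v^2 = 0.5*0.014*327^2 = 748.503 J
depth = E/(sigma*A) = 748.503 J / (520 MPa * 19.635 mm^2) = 748.503/(520 * 19.635) m = 0.0733095 m ≈ 73.31 mm

73.31 mm


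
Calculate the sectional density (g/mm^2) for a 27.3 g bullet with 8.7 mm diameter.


SD = m/d^2 = 27.3/8.7^2 = 0.3607 g/mm^2

0.3607 g/mm^2


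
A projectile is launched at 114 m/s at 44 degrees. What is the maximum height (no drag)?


H = (v0*sin(theta))^2 / (2g) = (114*sin(44°))^2 / (2*9.81) = 319.6 m

319.6 m


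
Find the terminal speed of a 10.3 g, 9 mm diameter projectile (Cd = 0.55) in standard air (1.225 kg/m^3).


A = pi*(d/2)^2 = pi*(9/2000)^2 = 6.36173e-05 m^2
vt = sqrt(2mg/(Cd*rho*A)) = sqrt(2*0.0103*9.81/(0.55 * 1.225 * 6.36173e-05)) = 68.66 m/s

68.66 m/s


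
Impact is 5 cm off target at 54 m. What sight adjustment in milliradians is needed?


1 mrad subtends 1 cm per 10 m of range, so adj = error_cm / (dist_m / 10) = 5 / (54/10) = 0.9259 mrad

0.9259 mrad


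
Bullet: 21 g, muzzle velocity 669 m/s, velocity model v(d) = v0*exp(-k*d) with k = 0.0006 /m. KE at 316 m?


v = v0*exp(-k*d) = 669*exp(-0.0006*316) = 553.457 m/s
E = 0.5*m*v^2 = 0.5*0.021*553.457^2 = 3216 J

3216 J


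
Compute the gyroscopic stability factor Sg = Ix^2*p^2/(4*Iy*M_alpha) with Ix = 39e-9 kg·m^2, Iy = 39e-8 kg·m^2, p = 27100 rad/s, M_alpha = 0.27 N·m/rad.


Sg = Ix^2 * p^2 / (4 * Iy * M_alpha) = (39e-9)^2 * 27100^2 / (4 * 39e-8 * 0.27) = 2.652

2.652


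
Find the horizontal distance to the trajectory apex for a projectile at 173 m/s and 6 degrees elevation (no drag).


R = v0^2*sin(2*theta)/g = 173^2*sin(2*6°)/9.81 = 634.311 m
apex_dist = R/2 = 634.311/2 = 317.2 m

317.2 m


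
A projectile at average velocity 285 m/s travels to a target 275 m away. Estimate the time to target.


t = d/v = 275/285 = 0.9649 s

0.9649 s


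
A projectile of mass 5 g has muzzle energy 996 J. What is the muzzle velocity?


v = sqrt(2*E/m) = sqrt(2*996/0.005) = 631.2 m/s

631.2 m/s


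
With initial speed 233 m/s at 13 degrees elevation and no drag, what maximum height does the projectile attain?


H = (v0*sin(theta))^2 / (2g) = (233*sin(13°))^2 / (2*9.81) = 140 m

140 m


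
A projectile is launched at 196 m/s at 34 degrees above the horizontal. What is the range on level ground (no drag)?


R = v0^2 * sin(2*theta) / g = 196^2 * sin(2*34°) / 9.81 = 3631 m

3631 m


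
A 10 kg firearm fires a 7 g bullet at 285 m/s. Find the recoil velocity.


v_recoil = m_p * v_p / m_gun = 0.007 * 285 / 10 = 0.1995 m/s

0.1995 m/s


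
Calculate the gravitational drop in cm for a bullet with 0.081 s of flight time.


drop = 0.5*g*t^2 = 0.5*9.81*0.081^2 = 0.0321817 m ≈ 3.218 cm

3.218 cm


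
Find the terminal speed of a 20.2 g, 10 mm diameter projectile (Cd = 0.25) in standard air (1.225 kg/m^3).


A = pi*(d/2)^2 = pi*(10/2000)^2 = 7.85398e-05 m^2
vt = sqrt(2mg/(Cd*rho*A)) = sqrt(2*0.0202*9.81/(0.25 * 1.225 * 7.85398e-05)) = 128.4 m/s

128.4 m/s


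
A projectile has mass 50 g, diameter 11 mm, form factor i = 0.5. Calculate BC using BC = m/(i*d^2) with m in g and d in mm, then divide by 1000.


BC = m/(i*d^2*1000) = 50/(0.5 * 11^2 * 1000) = 0.0008264

0.0008264


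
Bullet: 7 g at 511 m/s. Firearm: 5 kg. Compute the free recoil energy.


v_r = m_p*v_p/m_gun = 0.007*511/5 = 0.7154 m/s, E_r = 0.5*m_gun*v_r^2 = 0.5*5*0.7154^2 = 1.279 J

1.279 J


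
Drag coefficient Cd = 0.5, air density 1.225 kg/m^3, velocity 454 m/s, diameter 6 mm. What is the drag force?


A = pi*(d/2)^2 = pi*(6/2000)^2 = 2.82743e-05 m^2
Fd = 0.5*Cd*rho*A*v^2 = 0.5*0.5*1.225*2.82743e-05*454^2 = 1.785 N

1.785 N


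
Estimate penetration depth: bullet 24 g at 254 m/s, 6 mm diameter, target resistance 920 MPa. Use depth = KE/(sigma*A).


A = pi*(d/2)^2 = pi*(6/2)^2 = 28.2743 mm^2
E = 0.5*m*v^2 = 0.5*0.024*254^2 = 774.192 J
depth = E/(sigma*A) = 774.192 J / (920 MPa * 28.2743 mm^2) = 774.192/(920 * 28.2743) m = 0.0297624 m ≈ 29.76 mm

29.76 mm


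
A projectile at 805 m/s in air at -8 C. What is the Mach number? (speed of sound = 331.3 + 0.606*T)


a = 331.3 + 0.606*(-8) = 326.452 m/s
M = v/a = 805/326.452 = 2.466

2.466


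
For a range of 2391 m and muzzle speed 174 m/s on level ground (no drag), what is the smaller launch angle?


sin(2*theta) = R*g/v0^2 = 2391*9.81/174^2 = 0.774729, theta = arcsin(0.774729)/2 = 25.39°

25.39 degrees


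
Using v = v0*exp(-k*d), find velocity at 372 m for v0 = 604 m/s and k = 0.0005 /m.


v = v0*exp(-k*d) = 604*exp(-0.0005*372) = 501.5 m/s

501.5 m/s


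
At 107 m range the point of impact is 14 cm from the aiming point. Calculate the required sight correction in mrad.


1 mrad subtends 1 cm per 10 m of range, so adj = error_cm / (dist_m / 10) = 14 / (107/10) = 1.308 mrad

1.308 mrad


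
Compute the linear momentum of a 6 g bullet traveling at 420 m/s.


p = m*v = 0.006*420 = 2.52 kg·m/s

2.52 kg·m/s


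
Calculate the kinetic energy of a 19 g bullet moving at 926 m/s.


E = 0.5*m*v^2 = 0.5*0.019*926^2 = 8146 J

8146 J


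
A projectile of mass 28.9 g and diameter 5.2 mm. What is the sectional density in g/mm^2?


SD = m/d^2 = 28.9/5.2^2 = 1.069 g/mm^2

1.069 g/mm^2
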